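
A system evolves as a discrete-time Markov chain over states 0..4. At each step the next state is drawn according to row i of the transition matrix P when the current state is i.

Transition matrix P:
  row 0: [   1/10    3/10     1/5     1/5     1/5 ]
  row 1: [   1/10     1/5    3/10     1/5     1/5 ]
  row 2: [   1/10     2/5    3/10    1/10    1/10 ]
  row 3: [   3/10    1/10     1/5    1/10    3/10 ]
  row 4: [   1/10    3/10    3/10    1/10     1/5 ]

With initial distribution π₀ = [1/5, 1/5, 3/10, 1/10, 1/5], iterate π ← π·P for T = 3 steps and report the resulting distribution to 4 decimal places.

π = [0.1282, 0.2722, 0.2731, 0.1398, 0.1867]

t=0: π = [0.2000, 0.2000, 0.3000, 0.1000, 0.2000]
t=1: π = [0.1200, 0.2900, 0.2700, 0.1400, 0.1800]
t=2: π = [0.1280, 0.2700, 0.2740, 0.1410, 0.1870]
t=3: π = [0.1282, 0.2722, 0.2731, 0.1398, 0.1867]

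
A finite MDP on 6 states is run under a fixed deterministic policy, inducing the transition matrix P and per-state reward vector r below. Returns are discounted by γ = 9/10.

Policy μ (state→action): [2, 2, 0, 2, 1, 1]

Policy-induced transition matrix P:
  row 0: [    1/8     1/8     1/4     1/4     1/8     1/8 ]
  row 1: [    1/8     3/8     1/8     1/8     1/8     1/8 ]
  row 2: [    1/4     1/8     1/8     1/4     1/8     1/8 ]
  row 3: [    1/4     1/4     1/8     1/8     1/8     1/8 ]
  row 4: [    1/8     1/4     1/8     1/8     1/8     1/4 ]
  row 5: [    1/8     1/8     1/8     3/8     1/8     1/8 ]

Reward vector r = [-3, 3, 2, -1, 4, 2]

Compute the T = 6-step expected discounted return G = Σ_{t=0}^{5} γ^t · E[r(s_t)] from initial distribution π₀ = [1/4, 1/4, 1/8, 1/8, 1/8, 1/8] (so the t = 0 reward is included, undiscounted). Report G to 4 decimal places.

G = 4.7128

t=0: π = [0.2500, 0.2500, 0.1250, 0.1250, 0.1250, 0.1250], E[r] = 0.8750, γ^t·E[r] = 0.875000, running G = 0.875000
t=1: π = [0.1563, 0.2188, 0.1563, 0.2031, 0.1250, 0.1406], E[r] = 1.0781, γ^t·E[r] = 0.970313, running G = 1.845313
t=2: π = [0.1699, 0.2207, 0.1445, 0.1992, 0.1250, 0.1406], E[r] = 1.0234, γ^t·E[r] = 0.828984, running G = 2.674297
t=3: π = [0.1680, 0.2207, 0.1462, 0.1995, 0.1250, 0.1406], E[r] = 1.0325, γ^t·E[r] = 0.752671, running G = 3.426968
t=4: π = [0.1682, 0.2207, 0.1460, 0.1994, 0.1250, 0.1406], E[r] = 1.0314, γ^t·E[r] = 0.676683, running G = 4.103651
t=5: π = [0.1682, 0.2207, 0.1460, 0.1994, 0.1250, 0.1406], E[r] = 1.0315, γ^t·E[r] = 0.609119, running G = 4.712770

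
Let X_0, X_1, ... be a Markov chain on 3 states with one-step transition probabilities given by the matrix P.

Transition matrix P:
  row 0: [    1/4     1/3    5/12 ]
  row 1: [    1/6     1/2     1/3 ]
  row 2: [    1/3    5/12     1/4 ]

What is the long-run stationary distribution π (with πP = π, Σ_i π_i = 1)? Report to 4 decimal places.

π = [0.2411, 0.4326, 0.3262]

Balance equations π_j = Σ_i π_i·P[i][j]:
  π_0 = 1/4·π_0 + 1/6·π_1 + 1/3·π_2
  π_1 = 1/3·π_0 + 1/2·π_1 + 5/12·π_2
  normalize: π_0 + π_1 + π_2 = 1
Solving the linear system gives exactly π = [34/141, 61/141, 46/141].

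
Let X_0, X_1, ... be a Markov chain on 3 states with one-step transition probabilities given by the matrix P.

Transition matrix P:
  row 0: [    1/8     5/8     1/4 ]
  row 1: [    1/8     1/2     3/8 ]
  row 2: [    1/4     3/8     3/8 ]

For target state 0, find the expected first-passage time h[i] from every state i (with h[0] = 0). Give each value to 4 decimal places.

First-step conditioning: h[0] = 0; for i ≠ 0, h[i] = 1 + Σ_k P[i][k]·h[k].
  h[1] = 1 + 1/2·h[1] + 3/8·h[2]
  h[2] = 1 + 3/8·h[1] + 3/8·h[2]
Solving the 2×2 linear system over states ≠ 0 gives exactly h = [0, 64/11, 56/11] (h[0] = 0 is the target).

h = [0.0000, 5.8182, 5.0909]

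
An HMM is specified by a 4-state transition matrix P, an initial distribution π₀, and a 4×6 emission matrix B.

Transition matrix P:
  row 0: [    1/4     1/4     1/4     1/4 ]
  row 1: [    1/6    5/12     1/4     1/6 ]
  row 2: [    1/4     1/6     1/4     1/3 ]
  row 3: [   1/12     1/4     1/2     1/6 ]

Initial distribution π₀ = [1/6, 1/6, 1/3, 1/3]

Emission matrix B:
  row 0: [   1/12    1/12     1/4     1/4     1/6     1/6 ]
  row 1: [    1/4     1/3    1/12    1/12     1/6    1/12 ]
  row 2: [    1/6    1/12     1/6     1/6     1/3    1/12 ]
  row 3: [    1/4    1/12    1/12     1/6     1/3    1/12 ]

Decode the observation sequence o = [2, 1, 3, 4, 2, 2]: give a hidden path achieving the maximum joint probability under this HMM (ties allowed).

t=0: δ = [4.167e-02, 1.389e-02, 5.556e-02, 2.778e-02]  (obs o_0=2)
t=1: δ = [1.157e-03, 3.472e-03, 1.157e-03, 1.543e-03]  ψ = [2, 0, 2, 2]  (obs o_1=1)
t=2: δ = [1.447e-04, 1.206e-04, 1.447e-04, 9.645e-05]  ψ = [1, 1, 1, 1]  (obs o_2=3)
t=3: δ = [6.028e-06, 8.372e-06, 1.608e-05, 1.608e-05]  ψ = [0, 1, 3, 2]  (obs o_3=4)
t=4: δ = [1.005e-06, 3.349e-07, 1.340e-06, 4.465e-07]  ψ = [2, 3, 3, 2]  (obs o_4=2)
t=5: δ = [8.372e-08, 2.093e-08, 5.582e-08, 3.721e-08]  ψ = [2, 0, 2, 2]  (obs o_5=2)
backtrack: best end state = 0; path = [0, 1, 2, 3, 2, 0]

path = [0, 1, 2, 3, 2, 0]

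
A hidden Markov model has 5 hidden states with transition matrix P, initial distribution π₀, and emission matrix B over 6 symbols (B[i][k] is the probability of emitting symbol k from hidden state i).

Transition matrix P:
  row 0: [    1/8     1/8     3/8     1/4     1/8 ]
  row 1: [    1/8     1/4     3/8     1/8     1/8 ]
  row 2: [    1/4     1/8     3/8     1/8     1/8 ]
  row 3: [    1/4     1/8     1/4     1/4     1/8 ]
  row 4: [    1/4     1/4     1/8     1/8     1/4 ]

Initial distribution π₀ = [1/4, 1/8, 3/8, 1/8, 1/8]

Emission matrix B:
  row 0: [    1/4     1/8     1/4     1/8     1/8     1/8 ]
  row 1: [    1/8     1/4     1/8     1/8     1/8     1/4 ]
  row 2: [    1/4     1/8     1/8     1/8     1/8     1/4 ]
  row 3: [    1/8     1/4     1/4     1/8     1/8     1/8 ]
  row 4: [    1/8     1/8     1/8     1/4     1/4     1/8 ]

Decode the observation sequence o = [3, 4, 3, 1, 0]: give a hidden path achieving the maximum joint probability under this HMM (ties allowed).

path = [4, 4, 4, 1, 2]

t=0: δ = [3.125e-02, 1.562e-02, 4.688e-02, 1.562e-02, 3.125e-02]  (obs o_0=3)
t=1: δ = [1.465e-03, 9.766e-04, 2.197e-03, 9.766e-04, 1.953e-03]  ψ = [2, 4, 2, 0, 4]  (obs o_1=4)
t=2: δ = [6.866e-05, 6.104e-05, 1.030e-04, 4.578e-05, 1.221e-04]  ψ = [2, 4, 2, 0, 4]  (obs o_2=3)
t=3: δ = [3.815e-06, 7.629e-06, 4.828e-06, 4.292e-06, 3.815e-06]  ψ = [4, 4, 2, 0, 4]  (obs o_3=1)
t=4: δ = [3.017e-07, 2.384e-07, 7.153e-07, 1.341e-07, 1.192e-07]  ψ = [2, 1, 1, 3, 1]  (obs o_4=0)
backtrack: best end state = 2; path = [4, 4, 4, 1, 2]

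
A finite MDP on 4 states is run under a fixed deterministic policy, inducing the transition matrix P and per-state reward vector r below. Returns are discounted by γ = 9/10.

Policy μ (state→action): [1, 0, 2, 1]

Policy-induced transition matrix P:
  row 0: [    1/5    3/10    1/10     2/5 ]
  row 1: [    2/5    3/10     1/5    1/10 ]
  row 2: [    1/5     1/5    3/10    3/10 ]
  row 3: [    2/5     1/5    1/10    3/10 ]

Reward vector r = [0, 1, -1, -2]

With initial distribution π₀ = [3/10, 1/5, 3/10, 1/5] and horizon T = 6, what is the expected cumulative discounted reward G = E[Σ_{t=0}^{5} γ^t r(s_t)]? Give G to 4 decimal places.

G = -2.2445

t=0: π = [0.3000, 0.2000, 0.3000, 0.2000], E[r] = -0.5000, γ^t·E[r] = -0.500000, running G = -0.500000
t=1: π = [0.2800, 0.2500, 0.1800, 0.2900], E[r] = -0.5100, γ^t·E[r] = -0.459000, running G = -0.959000
t=2: π = [0.3080, 0.2530, 0.1610, 0.2780], E[r] = -0.4640, γ^t·E[r] = -0.375840, running G = -1.334840
t=3: π = [0.3062, 0.2561, 0.1575, 0.2802], E[r] = -0.4618, γ^t·E[r] = -0.336652, running G = -1.671492
t=4: π = [0.3073, 0.2562, 0.1571, 0.2794], E[r] = -0.4597, γ^t·E[r] = -0.301596, running G = -1.973088
t=5: π = [0.3071, 0.2563, 0.1570, 0.2795], E[r] = -0.4597, γ^t·E[r] = -0.271422, running G = -2.244511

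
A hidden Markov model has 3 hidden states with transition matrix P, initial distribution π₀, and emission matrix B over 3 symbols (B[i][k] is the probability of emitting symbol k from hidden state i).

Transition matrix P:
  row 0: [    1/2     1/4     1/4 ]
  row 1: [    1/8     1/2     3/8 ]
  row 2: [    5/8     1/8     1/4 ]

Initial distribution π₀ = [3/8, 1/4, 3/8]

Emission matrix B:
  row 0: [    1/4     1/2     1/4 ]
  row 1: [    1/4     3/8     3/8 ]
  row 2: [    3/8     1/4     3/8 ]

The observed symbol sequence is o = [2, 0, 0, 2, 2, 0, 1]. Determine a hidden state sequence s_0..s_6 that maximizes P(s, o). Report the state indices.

t=0: δ = [9.375e-02, 9.375e-02, 1.406e-01]  (obs o_0=2)
t=1: δ = [2.197e-02, 1.172e-02, 1.318e-02]  ψ = [2, 1, 1]  (obs o_1=0)
t=2: δ = [2.747e-03, 1.465e-03, 2.060e-03]  ψ = [0, 1, 0]  (obs o_2=0)
t=3: δ = [3.433e-04, 2.747e-04, 2.575e-04]  ψ = [0, 1, 0]  (obs o_3=2)
t=4: δ = [4.292e-05, 5.150e-05, 3.862e-05]  ψ = [0, 1, 1]  (obs o_4=2)
t=5: δ = [6.035e-06, 6.437e-06, 7.242e-06]  ψ = [2, 1, 1]  (obs o_5=0)
t=6: δ = [2.263e-06, 1.207e-06, 6.035e-07]  ψ = [2, 1, 1]  (obs o_6=1)
backtrack: best end state = 0; path = [1, 1, 1, 1, 1, 2, 0]

path = [1, 1, 1, 1, 1, 2, 0]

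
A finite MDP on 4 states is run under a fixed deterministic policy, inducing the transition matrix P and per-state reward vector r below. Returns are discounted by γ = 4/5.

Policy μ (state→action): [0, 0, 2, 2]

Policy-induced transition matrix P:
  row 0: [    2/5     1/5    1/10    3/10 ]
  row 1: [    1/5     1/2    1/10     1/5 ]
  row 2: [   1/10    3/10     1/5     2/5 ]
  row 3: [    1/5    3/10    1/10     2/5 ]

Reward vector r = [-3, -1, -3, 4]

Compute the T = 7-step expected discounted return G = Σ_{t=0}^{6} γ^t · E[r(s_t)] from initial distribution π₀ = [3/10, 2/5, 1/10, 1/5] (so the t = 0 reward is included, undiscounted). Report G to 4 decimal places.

t=0: π = [0.3000, 0.4000, 0.1000, 0.2000], E[r] = -0.8000, γ^t·E[r] = -0.800000, running G = -0.800000
t=1: π = [0.2500, 0.3500, 0.1100, 0.2900], E[r] = -0.2700, γ^t·E[r] = -0.216000, running G = -1.016000
t=2: π = [0.2390, 0.3450, 0.1110, 0.3050], E[r] = -0.1750, γ^t·E[r] = -0.112000, running G = -1.128000
t=3: π = [0.2367, 0.3451, 0.1111, 0.3071], E[r] = -0.1601, γ^t·E[r] = -0.081971, running G = -1.209971
t=4: π = [0.2362, 0.3454, 0.1111, 0.3073], E[r] = -0.1581, γ^t·E[r] = -0.064770, running G = -1.274741
t=5: π = [0.2361, 0.3454, 0.1111, 0.3073], E[r] = -0.1580, γ^t·E[r] = -0.051759, running G = -1.326501
t=6: π = [0.2361, 0.3455, 0.1111, 0.3073], E[r] = -0.1580, γ^t·E[r] = -0.041410, running G = -1.367911

G = -1.3679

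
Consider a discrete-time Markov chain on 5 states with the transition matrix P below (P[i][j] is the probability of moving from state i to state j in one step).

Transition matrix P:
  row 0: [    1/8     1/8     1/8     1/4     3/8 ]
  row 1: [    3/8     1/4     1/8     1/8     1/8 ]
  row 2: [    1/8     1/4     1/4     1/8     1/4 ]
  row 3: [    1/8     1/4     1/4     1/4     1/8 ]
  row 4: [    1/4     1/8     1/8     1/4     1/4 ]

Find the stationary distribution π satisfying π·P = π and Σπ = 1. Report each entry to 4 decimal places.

π = [0.2023, 0.1966, 0.1720, 0.2039, 0.2252]

Balance equations π_j = Σ_i π_i·P[i][j]:
  π_0 = 1/8·π_0 + 3/8·π_1 + 1/8·π_2 + 1/8·π_3 + 1/4·π_4
  π_1 = 1/8·π_0 + 1/4·π_1 + 1/4·π_2 + 1/4·π_3 + 1/8·π_4
  π_2 = 1/8·π_0 + 1/8·π_1 + 1/4·π_2 + 1/4·π_3 + 1/8·π_4
  π_3 = 1/4·π_0 + 1/8·π_1 + 1/8·π_2 + 1/4·π_3 + 1/4·π_4
  normalize: π_0 + π_1 + π_2 + π_3 + π_4 = 1
Solving the linear system gives exactly π = [247/1221, 80/407, 70/407, 83/407, 25/111].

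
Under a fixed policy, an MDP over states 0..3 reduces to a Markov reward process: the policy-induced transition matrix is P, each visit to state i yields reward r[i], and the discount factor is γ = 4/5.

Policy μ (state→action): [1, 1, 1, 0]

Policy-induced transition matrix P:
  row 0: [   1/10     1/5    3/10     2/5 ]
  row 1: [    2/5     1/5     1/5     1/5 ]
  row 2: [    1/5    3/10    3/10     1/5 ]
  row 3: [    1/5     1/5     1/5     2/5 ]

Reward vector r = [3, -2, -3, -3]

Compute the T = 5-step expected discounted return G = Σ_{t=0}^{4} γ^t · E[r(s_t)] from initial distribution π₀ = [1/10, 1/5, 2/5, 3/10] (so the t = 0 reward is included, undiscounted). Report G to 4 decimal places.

G = -5.5428

t=0: π = [0.1000, 0.2000, 0.4000, 0.3000], E[r] = -2.2000, γ^t·E[r] = -2.200000, running G = -2.200000
t=1: π = [0.2300, 0.2400, 0.2500, 0.2800], E[r] = -1.3800, γ^t·E[r] = -1.104000, running G = -3.304000
t=2: π = [0.2250, 0.2250, 0.2480, 0.3020], E[r] = -1.4250, γ^t·E[r] = -0.912000, running G = -4.216000
t=3: π = [0.2225, 0.2248, 0.2473, 0.3054], E[r] = -1.4402, γ^t·E[r] = -0.737382, running G = -4.953382
t=4: π = [0.2227, 0.2247, 0.2470, 0.3056], E[r] = -1.4390, γ^t·E[r] = -0.589418, running G = -5.542801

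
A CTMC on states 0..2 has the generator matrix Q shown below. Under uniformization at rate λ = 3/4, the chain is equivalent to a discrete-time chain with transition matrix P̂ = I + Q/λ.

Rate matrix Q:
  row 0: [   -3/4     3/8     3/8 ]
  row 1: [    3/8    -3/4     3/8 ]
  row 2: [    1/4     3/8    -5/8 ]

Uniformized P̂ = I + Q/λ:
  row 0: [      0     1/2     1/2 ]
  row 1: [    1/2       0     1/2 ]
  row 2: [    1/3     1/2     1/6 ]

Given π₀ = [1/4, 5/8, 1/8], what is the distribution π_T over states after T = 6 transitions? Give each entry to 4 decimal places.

t=0: π = [0.2500, 0.6250, 0.1250]
t=1: π = [0.3542, 0.1875, 0.4583]
t=2: π = [0.2465, 0.4063, 0.3472]
t=3: π = [0.3189, 0.2969, 0.3843]
t=4: π = [0.2765, 0.3516, 0.3719]
t=5: π = [0.2998, 0.3242, 0.3760]
t=6: π = [0.2875, 0.3379, 0.3747]

π = [0.2875, 0.3379, 0.3747]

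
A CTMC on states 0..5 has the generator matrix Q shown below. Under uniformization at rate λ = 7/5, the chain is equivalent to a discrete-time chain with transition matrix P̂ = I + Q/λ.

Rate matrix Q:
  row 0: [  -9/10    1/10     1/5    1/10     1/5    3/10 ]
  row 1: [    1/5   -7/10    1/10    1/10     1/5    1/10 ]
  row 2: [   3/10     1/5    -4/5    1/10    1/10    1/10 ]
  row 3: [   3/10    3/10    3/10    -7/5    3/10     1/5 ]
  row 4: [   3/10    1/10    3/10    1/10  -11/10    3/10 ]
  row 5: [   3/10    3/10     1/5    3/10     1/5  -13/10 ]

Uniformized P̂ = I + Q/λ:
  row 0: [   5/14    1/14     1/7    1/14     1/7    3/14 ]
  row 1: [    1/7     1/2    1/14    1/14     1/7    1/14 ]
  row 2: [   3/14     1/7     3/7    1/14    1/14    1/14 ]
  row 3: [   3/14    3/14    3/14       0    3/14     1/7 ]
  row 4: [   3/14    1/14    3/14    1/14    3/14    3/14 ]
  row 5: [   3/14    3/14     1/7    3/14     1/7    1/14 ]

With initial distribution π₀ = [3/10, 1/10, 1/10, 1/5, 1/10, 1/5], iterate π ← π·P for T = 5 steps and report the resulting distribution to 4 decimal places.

t=0: π = [0.3000, 0.1000, 0.1000, 0.2000, 0.1000, 0.2000]
t=1: π = [0.2500, 0.1786, 0.1857, 0.0857, 0.1571, 0.1429]
t=2: π = [0.2372, 0.1939, 0.2005, 0.0857, 0.1469, 0.1357]
t=3: π = [0.2343, 0.2005, 0.2029, 0.0847, 0.1452, 0.1324]
t=4: π = [0.2334, 0.2029, 0.2029, 0.0843, 0.1448, 0.1317]
t=5: π = [0.2331, 0.2037, 0.2027, 0.0842, 0.1447, 0.1315]

π = [0.2331, 0.2037, 0.2027, 0.0842, 0.1447, 0.1315]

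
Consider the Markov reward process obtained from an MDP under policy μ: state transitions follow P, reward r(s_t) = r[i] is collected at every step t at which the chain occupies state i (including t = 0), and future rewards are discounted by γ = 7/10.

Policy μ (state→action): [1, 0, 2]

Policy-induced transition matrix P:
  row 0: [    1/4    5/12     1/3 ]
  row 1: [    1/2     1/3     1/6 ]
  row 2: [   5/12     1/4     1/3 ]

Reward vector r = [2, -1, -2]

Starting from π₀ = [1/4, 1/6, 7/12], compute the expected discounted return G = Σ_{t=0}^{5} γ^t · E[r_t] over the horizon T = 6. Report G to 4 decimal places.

G = -1.1028

t=0: π = [0.2500, 0.1667, 0.5833], E[r] = -0.8333, γ^t·E[r] = -0.833333, running G = -0.833333
t=1: π = [0.3889, 0.3056, 0.3056], E[r] = -0.1389, γ^t·E[r] = -0.097222, running G = -0.930556
t=2: π = [0.3773, 0.3403, 0.2824], E[r] = -0.1505, γ^t·E[r] = -0.073727, running G = -1.004282
t=3: π = [0.3821, 0.3412, 0.2766], E[r] = -0.1302, γ^t·E[r] = -0.044661, running G = -1.048944
t=4: π = [0.3814, 0.3421, 0.2765], E[r] = -0.1322, γ^t·E[r] = -0.031745, running G = -1.080689
t=5: π = [0.3816, 0.3421, 0.2763], E[r] = -0.1315, γ^t·E[r] = -0.022099, running G = -1.102788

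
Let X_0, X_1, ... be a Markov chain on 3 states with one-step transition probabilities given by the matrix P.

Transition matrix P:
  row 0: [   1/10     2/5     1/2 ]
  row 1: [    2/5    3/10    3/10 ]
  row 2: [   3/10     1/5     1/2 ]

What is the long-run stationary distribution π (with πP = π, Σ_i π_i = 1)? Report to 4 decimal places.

π = [0.2736, 0.2830, 0.4434]

Balance equations π_j = Σ_i π_i·P[i][j]:
  π_0 = 1/10·π_0 + 2/5·π_1 + 3/10·π_2
  π_1 = 2/5·π_0 + 3/10·π_1 + 1/5·π_2
  normalize: π_0 + π_1 + π_2 = 1
Solving the linear system gives exactly π = [29/106, 15/53, 47/106].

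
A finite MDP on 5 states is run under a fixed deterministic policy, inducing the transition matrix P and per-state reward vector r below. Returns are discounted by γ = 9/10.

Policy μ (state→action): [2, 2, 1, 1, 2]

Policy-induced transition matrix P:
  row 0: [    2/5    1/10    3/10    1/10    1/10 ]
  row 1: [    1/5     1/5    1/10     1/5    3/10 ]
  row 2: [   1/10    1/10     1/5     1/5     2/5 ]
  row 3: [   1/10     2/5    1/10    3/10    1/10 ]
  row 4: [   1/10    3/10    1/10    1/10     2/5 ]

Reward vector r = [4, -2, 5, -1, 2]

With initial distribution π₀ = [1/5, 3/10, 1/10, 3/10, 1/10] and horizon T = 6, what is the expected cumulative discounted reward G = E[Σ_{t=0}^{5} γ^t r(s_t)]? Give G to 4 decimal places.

t=0: π = [0.2000, 0.3000, 0.1000, 0.3000, 0.1000], E[r] = 0.6000, γ^t·E[r] = 0.600000, running G = 0.600000
t=1: π = [0.1900, 0.2400, 0.1500, 0.2000, 0.2200], E[r] = 1.2700, γ^t·E[r] = 1.143000, running G = 1.743000
t=2: π = [0.1810, 0.2280, 0.1530, 0.1790, 0.2590], E[r] = 1.3720, γ^t·E[r] = 1.111320, running G = 2.854320
t=3: π = [0.1771, 0.2283, 0.1515, 0.1739, 0.2692], E[r] = 1.3738, γ^t·E[r] = 1.001500, running G = 3.855820
t=4: π = [0.1760, 0.2288, 0.1506, 0.1728, 0.2719], E[r] = 1.3700, γ^t·E[r] = 0.898850, running G = 4.754671
t=5: π = [0.1757, 0.2291, 0.1502, 0.1725, 0.2725], E[r] = 1.3683, γ^t·E[r] = 0.807949, running G = 5.562619

G = 5.5626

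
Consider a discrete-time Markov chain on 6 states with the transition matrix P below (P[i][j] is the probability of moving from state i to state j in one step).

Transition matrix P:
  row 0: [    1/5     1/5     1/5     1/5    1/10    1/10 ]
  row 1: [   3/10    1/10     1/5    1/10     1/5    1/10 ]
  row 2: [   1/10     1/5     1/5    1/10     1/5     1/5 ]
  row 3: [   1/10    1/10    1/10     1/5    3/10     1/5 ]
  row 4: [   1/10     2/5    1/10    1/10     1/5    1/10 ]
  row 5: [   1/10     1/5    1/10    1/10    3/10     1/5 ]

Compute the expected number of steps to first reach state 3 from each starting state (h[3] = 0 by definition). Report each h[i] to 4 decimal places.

First-step conditioning: h[3] = 0; for i ≠ 3, h[i] = 1 + Σ_k P[i][k]·h[k].
  h[0] = 1 + 1/5·h[0] + 1/5·h[1] + 1/5·h[2] + 1/10·h[4] + 1/10·h[5]
  h[1] = 1 + 3/10·h[0] + 1/10·h[1] + 1/5·h[2] + 1/5·h[4] + 1/10·h[5]
  h[2] = 1 + 1/10·h[0] + 1/5·h[1] + 1/5·h[2] + 1/5·h[4] + 1/5·h[5]
  h[4] = 1 + 1/10·h[0] + 2/5·h[1] + 1/10·h[2] + 1/5·h[4] + 1/10·h[5]
  h[5] = 1 + 1/10·h[0] + 1/5·h[1] + 1/10·h[2] + 3/10·h[4] + 1/5·h[5]
Solving the 5×5 linear system over states ≠ 3 gives exactly h = [44740/5833, 49295/5833, 50305/5833, 0, 50105/5833, 50285/5833] (h[3] = 0 is the target).

h = [7.6702, 8.4511, 8.6242, 0.0000, 8.5899, 8.6208]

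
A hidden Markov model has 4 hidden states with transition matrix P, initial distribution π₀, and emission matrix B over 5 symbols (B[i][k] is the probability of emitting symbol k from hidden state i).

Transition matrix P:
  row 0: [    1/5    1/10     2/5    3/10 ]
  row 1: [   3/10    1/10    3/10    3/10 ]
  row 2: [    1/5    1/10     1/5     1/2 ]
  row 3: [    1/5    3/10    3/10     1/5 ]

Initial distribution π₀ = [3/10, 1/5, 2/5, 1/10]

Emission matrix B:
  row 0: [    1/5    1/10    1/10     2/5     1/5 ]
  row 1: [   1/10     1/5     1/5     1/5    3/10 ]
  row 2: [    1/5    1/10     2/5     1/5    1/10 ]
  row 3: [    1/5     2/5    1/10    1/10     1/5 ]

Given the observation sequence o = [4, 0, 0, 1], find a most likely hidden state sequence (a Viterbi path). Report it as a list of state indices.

path = [1, 0, 2, 3]

t=0: δ = [6.000e-02, 6.000e-02, 4.000e-02, 2.000e-02]  (obs o_0=4)
t=1: δ = [3.600e-03, 6.000e-04, 4.800e-03, 4.000e-03]  ψ = [1, 0, 0, 2]  (obs o_1=0)
t=2: δ = [1.920e-04, 1.200e-04, 2.880e-04, 4.800e-04]  ψ = [2, 3, 0, 2]  (obs o_2=0)
t=3: δ = [9.600e-06, 2.880e-05, 1.440e-05, 5.760e-05]  ψ = [3, 3, 3, 2]  (obs o_3=1)
backtrack: best end state = 3; path = [1, 0, 2, 3]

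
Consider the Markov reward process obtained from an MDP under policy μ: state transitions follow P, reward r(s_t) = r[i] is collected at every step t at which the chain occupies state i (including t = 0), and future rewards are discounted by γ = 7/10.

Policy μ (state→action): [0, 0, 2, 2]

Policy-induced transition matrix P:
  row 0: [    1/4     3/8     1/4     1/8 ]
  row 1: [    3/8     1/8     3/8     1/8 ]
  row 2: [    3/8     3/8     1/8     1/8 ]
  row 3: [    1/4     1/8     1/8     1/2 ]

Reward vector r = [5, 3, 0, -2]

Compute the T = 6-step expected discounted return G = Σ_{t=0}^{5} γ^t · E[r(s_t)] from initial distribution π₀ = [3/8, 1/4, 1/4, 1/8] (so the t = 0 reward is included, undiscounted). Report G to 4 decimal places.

G = 6.2506

t=0: π = [0.3750, 0.2500, 0.2500, 0.1250], E[r] = 2.3750, γ^t·E[r] = 2.375000, running G = 2.375000
t=1: π = [0.3125, 0.2813, 0.2344, 0.1719], E[r] = 2.0625, γ^t·E[r] = 1.443750, running G = 3.818750
t=2: π = [0.3145, 0.2617, 0.2344, 0.1895], E[r] = 1.9785, γ^t·E[r] = 0.969473, running G = 4.788223
t=3: π = [0.3120, 0.2622, 0.2297, 0.1960], E[r] = 1.9546, γ^t·E[r] = 0.670424, running G = 5.458647
t=4: π = [0.3115, 0.2604, 0.2296, 0.1985], E[r] = 1.9417, γ^t·E[r] = 0.466212, running G = 5.924859
t=5: π = [0.3112, 0.2603, 0.2290, 0.1994], E[r] = 1.9381, γ^t·E[r] = 0.325743, running G = 6.250603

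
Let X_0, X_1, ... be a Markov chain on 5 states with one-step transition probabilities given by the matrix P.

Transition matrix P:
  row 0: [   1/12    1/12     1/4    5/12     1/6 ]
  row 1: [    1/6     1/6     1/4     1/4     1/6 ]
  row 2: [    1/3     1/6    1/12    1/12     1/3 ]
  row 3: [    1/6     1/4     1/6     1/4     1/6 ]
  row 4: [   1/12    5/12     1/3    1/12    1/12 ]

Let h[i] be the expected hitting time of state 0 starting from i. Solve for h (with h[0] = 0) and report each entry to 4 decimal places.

First-step conditioning: h[0] = 0; for i ≠ 0, h[i] = 1 + Σ_k P[i][k]·h[k].
  h[1] = 1 + 1/6·h[1] + 1/4·h[2] + 1/4·h[3] + 1/6·h[4]
  h[2] = 1 + 1/6·h[1] + 1/12·h[2] + 1/12·h[3] + 1/3·h[4]
  h[3] = 1 + 1/4·h[1] + 1/6·h[2] + 1/4·h[3] + 1/6·h[4]
  h[4] = 1 + 5/12·h[1] + 1/3·h[2] + 1/12·h[3] + 1/12·h[4]
Solving the 4×4 linear system over states ≠ 0 gives exactly h = [0, 1065/199, 921/199, 1077/199, 1134/199] (h[0] = 0 is the target).

h = [0.0000, 5.3518, 4.6281, 5.4121, 5.6985]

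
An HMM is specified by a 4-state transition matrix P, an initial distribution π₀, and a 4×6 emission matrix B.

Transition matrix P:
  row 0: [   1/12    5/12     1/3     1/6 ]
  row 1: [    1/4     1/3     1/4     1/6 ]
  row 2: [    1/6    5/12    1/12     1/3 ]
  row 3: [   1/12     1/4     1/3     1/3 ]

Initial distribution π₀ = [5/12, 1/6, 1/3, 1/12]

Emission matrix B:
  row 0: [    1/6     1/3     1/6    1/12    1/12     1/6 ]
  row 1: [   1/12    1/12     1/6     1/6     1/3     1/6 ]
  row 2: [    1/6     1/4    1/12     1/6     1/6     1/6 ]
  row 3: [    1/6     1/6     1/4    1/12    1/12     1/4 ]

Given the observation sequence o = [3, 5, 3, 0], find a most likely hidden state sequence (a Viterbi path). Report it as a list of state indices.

path = [2, 3, 2, 3]

t=0: δ = [3.472e-02, 2.778e-02, 5.556e-02, 6.944e-03]  (obs o_0=3)
t=1: δ = [1.543e-03, 3.858e-03, 1.929e-03, 4.630e-03]  ψ = [2, 2, 0, 2]  (obs o_1=5)
t=2: δ = [8.038e-05, 2.143e-04, 2.572e-04, 1.286e-04]  ψ = [1, 1, 3, 3]  (obs o_2=3)
t=3: δ = [8.931e-06, 8.931e-06, 8.931e-06, 1.429e-05]  ψ = [1, 2, 1, 2]  (obs o_3=0)
backtrack: best end state = 3; path = [2, 3, 2, 3]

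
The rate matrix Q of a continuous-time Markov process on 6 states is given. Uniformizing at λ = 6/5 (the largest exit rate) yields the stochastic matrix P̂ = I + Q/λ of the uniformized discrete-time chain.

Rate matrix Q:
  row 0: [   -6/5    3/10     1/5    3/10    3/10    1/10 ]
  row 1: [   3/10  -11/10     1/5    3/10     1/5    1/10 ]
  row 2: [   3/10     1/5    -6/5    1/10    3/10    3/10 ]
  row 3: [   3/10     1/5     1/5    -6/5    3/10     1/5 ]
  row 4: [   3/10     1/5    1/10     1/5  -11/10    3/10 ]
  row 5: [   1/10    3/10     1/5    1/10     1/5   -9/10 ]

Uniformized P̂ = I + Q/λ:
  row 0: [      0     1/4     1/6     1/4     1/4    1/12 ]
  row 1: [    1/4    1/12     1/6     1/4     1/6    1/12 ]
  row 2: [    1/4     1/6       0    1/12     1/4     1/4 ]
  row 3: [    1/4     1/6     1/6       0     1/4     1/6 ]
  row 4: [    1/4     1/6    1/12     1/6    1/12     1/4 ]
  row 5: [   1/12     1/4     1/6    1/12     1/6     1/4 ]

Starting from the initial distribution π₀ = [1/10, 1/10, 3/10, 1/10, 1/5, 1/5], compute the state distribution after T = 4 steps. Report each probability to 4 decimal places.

t=0: π = [0.1000, 0.1000, 0.3000, 0.1000, 0.2000, 0.2000]
t=1: π = [0.1917, 0.1833, 0.1000, 0.1250, 0.1917, 0.2083]
t=2: π = [0.1674, 0.1847, 0.1340, 0.1514, 0.1854, 0.1771]
t=3: π = [0.1786, 0.1800, 0.1289, 0.1448, 0.1889, 0.1787]
t=4: π = [0.1756, 0.1814, 0.1294, 0.1468, 0.1886, 0.1782]

π = [0.1756, 0.1814, 0.1294, 0.1468, 0.1886, 0.1782]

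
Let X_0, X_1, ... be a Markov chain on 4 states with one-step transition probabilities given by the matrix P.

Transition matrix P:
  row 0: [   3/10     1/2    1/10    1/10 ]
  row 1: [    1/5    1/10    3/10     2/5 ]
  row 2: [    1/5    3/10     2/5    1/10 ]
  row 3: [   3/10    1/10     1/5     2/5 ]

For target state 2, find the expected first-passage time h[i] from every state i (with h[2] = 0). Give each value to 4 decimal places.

First-step conditioning: h[2] = 0; for i ≠ 2, h[i] = 1 + Σ_k P[i][k]·h[k].
  h[0] = 1 + 3/10·h[0] + 1/2·h[1] + 1/10·h[3]
  h[1] = 1 + 1/5·h[0] + 1/10·h[1] + 2/5·h[3]
  h[3] = 1 + 3/10·h[0] + 1/10·h[1] + 2/5·h[3]
Solving the 3×3 linear system over states ≠ 2 gives exactly h = [1100/201, 310/67, 0, 1040/201] (h[2] = 0 is the target).

h = [5.4726, 4.6269, 0.0000, 5.1741]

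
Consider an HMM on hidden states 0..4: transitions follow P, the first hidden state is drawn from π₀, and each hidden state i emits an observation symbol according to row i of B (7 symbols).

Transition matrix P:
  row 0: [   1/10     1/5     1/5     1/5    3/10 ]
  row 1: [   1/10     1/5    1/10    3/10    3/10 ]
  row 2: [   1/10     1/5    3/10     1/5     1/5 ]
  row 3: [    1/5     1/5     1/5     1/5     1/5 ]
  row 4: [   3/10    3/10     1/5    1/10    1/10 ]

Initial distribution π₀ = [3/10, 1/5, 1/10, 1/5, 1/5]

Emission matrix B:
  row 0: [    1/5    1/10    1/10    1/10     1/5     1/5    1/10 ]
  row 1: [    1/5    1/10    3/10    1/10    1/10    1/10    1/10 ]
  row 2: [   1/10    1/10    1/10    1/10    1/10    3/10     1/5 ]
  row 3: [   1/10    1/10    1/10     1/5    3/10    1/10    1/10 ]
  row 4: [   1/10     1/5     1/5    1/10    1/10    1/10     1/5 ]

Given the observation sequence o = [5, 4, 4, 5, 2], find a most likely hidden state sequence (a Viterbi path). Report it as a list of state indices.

t=0: δ = [6.000e-02, 2.000e-02, 3.000e-02, 2.000e-02, 2.000e-02]  (obs o_0=5)
t=1: δ = [1.200e-03, 1.200e-03, 1.200e-03, 3.600e-03, 1.800e-03]  ψ = [0, 0, 0, 0, 0]  (obs o_1=4)
t=2: δ = [1.440e-04, 7.200e-05, 7.200e-05, 2.160e-04, 7.200e-05]  ψ = [3, 3, 3, 3, 3]  (obs o_2=4)
t=3: δ = [8.640e-06, 4.320e-06, 1.296e-05, 4.320e-06, 4.320e-06]  ψ = [3, 3, 3, 3, 0]  (obs o_3=5)
t=4: δ = [1.296e-07, 7.776e-07, 3.888e-07, 2.592e-07, 5.184e-07]  ψ = [2, 2, 2, 2, 0]  (obs o_4=2)
backtrack: best end state = 1; path = [0, 3, 3, 2, 1]

path = [0, 3, 3, 2, 1]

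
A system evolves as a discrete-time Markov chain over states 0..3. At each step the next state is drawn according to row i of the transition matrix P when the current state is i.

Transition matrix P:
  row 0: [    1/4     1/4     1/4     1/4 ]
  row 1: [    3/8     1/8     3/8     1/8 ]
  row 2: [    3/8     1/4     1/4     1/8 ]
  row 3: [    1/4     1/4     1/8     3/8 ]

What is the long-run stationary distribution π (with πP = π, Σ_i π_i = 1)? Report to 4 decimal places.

Balance equations π_j = Σ_i π_i·P[i][j]:
  π_0 = 1/4·π_0 + 3/8·π_1 + 3/8·π_2 + 1/4·π_3
  π_1 = 1/4·π_0 + 1/8·π_1 + 1/4·π_2 + 1/4·π_3
  π_2 = 1/4·π_0 + 3/8·π_1 + 1/4·π_2 + 1/8·π_3
  normalize: π_0 + π_1 + π_2 + π_3 = 1
Solving the linear system gives exactly π = [17/55, 2/9, 124/495, 12/55].

π = [0.3091, 0.2222, 0.2505, 0.2182]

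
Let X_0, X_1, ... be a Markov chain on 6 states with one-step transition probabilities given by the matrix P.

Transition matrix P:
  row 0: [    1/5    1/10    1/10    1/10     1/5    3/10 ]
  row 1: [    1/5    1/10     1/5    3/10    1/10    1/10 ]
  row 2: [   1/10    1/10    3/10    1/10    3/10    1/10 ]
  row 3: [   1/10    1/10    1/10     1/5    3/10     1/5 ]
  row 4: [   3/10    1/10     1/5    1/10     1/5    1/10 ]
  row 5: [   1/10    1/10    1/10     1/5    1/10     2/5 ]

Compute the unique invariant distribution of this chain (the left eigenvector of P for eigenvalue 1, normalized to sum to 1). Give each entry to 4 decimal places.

π = [0.1668, 0.1000, 0.1626, 0.1570, 0.2007, 0.2129]

Balance equations π_j = Σ_i π_i·P[i][j]:
  π_0 = 1/5·π_0 + 1/5·π_1 + 1/10·π_2 + 1/10·π_3 + 3/10·π_4 + 1/10·π_5
  π_1 = 1/10·π_0 + 1/10·π_1 + 1/10·π_2 + 1/10·π_3 + 1/10·π_4 + 1/10·π_5
  π_2 = 1/10·π_0 + 1/5·π_1 + 3/10·π_2 + 1/10·π_3 + 1/5·π_4 + 1/10·π_5
  π_3 = 1/10·π_0 + 3/10·π_1 + 1/10·π_2 + 1/5·π_3 + 1/10·π_4 + 1/5·π_5
  π_4 = 1/5·π_0 + 1/10·π_1 + 3/10·π_2 + 3/10·π_3 + 1/5·π_4 + 1/10·π_5
  normalize: π_0 + π_1 + π_2 + π_3 + π_4 + π_5 = 1
Solving the linear system gives exactly π = [5283/31670, 1/10, 5149/31670, 2486/15835, 1271/6334, 3372/15835].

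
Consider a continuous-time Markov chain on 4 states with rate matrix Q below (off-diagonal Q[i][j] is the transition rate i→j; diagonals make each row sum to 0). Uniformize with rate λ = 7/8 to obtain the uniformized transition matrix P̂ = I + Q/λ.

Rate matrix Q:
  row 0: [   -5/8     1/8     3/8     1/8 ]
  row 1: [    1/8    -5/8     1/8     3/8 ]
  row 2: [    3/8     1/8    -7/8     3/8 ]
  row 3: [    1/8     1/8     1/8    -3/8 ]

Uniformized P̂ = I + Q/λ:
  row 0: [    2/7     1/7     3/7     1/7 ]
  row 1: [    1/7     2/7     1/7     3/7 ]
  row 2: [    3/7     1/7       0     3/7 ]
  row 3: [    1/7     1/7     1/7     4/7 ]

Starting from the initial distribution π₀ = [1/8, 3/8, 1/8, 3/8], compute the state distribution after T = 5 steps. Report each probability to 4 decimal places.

π = [0.2270, 0.1667, 0.1816, 0.4248]

t=0: π = [0.1250, 0.3750, 0.1250, 0.3750]
t=1: π = [0.1964, 0.1964, 0.1607, 0.4464]
t=2: π = [0.2168, 0.1709, 0.1760, 0.4362]
t=3: π = [0.2241, 0.1673, 0.1797, 0.4289]
t=4: π = [0.2262, 0.1668, 0.1812, 0.4258]
t=5: π = [0.2270, 0.1667, 0.1816, 0.4248]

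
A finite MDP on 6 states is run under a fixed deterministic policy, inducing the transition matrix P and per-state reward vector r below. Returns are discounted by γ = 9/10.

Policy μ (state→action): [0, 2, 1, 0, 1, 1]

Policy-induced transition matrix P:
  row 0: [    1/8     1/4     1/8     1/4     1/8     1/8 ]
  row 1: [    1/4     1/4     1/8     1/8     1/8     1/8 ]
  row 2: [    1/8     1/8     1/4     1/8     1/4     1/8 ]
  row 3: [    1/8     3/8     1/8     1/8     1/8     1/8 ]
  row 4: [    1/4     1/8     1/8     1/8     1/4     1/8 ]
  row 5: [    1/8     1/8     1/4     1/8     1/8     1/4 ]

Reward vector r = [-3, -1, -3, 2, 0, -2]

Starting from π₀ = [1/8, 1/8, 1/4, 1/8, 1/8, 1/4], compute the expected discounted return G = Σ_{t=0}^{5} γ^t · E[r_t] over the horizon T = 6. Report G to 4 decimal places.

t=0: π = [0.1250, 0.1250, 0.2500, 0.1250, 0.1250, 0.2500], E[r] = -1.5000, γ^t·E[r] = -1.500000, running G = -1.500000
t=1: π = [0.1563, 0.1875, 0.1875, 0.1406, 0.1719, 0.1563], E[r] = -1.2500, γ^t·E[r] = -1.125000, running G = -2.625000
t=2: π = [0.1699, 0.2031, 0.1680, 0.1445, 0.1699, 0.1445], E[r] = -1.2168, γ^t·E[r] = -0.985605, running G = -3.610605
t=3: π = [0.1716, 0.2078, 0.1641, 0.1462, 0.1672, 0.1431], E[r] = -1.2085, γ^t·E[r] = -0.880994, running G = -4.491599
t=4: π = [0.1719, 0.2090, 0.1634, 0.1465, 0.1664, 0.1429], E[r] = -1.2076, γ^t·E[r] = -0.792334, running G = -5.283933
t=5: π = [0.1719, 0.2092, 0.1633, 0.1465, 0.1662, 0.1429], E[r] = -1.2076, γ^t·E[r] = -0.713076, running G = -5.997008

G = -5.9970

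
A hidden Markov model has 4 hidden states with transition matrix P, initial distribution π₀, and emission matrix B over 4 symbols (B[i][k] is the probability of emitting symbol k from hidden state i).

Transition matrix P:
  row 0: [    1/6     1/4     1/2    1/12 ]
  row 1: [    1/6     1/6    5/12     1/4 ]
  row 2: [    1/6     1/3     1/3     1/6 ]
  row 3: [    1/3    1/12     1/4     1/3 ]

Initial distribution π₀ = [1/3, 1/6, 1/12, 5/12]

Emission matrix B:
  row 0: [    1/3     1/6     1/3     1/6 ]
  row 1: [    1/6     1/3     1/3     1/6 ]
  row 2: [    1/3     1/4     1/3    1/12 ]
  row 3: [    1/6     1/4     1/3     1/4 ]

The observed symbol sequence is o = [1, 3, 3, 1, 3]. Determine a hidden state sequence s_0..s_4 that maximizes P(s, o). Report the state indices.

path = [3, 3, 3, 3, 3]

t=0: δ = [5.556e-02, 5.556e-02, 2.083e-02, 1.042e-01]  (obs o_0=1)
t=1: δ = [5.787e-03, 2.315e-03, 2.315e-03, 8.681e-03]  ψ = [3, 0, 0, 3]  (obs o_1=3)
t=2: δ = [4.823e-04, 2.411e-04, 2.411e-04, 7.234e-04]  ψ = [3, 0, 0, 3]  (obs o_2=3)
t=3: δ = [4.019e-05, 4.019e-05, 6.028e-05, 6.028e-05]  ψ = [3, 0, 0, 3]  (obs o_3=1)
t=4: δ = [3.349e-06, 3.349e-06, 1.674e-06, 5.023e-06]  ψ = [3, 2, 0, 3]  (obs o_4=3)
backtrack: best end state = 3; path = [3, 3, 3, 3, 3]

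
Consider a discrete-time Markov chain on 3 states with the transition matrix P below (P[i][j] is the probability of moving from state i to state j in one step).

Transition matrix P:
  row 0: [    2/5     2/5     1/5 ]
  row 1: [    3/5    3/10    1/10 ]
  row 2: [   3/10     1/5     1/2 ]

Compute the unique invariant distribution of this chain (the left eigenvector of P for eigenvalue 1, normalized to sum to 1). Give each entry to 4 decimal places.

Balance equations π_j = Σ_i π_i·P[i][j]:
  π_0 = 2/5·π_0 + 3/5·π_1 + 3/10·π_2
  π_1 = 2/5·π_0 + 3/10·π_1 + 1/5·π_2
  normalize: π_0 + π_1 + π_2 = 1
Solving the linear system gives exactly π = [11/25, 8/25, 6/25].

π = [0.4400, 0.3200, 0.2400]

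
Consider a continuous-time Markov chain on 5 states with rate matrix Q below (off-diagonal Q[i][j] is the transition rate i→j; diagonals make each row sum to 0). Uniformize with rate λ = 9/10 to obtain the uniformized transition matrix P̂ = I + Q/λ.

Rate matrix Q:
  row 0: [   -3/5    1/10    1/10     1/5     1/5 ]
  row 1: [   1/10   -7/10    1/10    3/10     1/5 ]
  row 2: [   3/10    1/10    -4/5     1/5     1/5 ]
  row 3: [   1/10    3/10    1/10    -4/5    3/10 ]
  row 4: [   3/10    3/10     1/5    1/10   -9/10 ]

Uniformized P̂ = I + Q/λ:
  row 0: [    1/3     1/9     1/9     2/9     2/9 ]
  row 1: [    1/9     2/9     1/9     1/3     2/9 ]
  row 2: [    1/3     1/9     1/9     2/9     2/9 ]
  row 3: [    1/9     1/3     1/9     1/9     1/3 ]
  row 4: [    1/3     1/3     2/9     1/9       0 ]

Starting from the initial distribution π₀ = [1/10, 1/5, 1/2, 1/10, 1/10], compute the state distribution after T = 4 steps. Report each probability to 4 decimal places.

t=0: π = [0.1000, 0.2000, 0.5000, 0.1000, 0.1000]
t=1: π = [0.2667, 0.1778, 0.1222, 0.2222, 0.2111]
t=2: π = [0.2444, 0.2272, 0.1346, 0.1938, 0.2000]
t=3: π = [0.2398, 0.2239, 0.1333, 0.2037, 0.1993]
t=4: π = [0.2383, 0.2255, 0.1333, 0.2023, 0.2006]

π = [0.2383, 0.2255, 0.1333, 0.2023, 0.2006]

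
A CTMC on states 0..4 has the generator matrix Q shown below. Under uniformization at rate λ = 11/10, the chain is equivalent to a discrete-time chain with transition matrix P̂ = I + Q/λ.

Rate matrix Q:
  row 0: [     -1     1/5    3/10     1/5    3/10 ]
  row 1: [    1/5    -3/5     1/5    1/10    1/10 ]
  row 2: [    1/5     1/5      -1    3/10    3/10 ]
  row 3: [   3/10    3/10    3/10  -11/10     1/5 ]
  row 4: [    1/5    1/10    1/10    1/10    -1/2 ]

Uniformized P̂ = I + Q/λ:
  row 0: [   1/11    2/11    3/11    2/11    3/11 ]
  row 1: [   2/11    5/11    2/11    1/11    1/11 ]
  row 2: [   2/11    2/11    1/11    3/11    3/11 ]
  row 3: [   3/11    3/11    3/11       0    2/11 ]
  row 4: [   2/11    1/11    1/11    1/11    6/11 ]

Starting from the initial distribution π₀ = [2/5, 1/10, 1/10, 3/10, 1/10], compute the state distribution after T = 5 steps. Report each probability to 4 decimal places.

t=0: π = [0.4000, 0.1000, 0.1000, 0.3000, 0.1000]
t=1: π = [0.1727, 0.2273, 0.2273, 0.1182, 0.2545]
t=2: π = [0.1769, 0.2314, 0.1645, 0.1372, 0.2901]
t=3: π = [0.1782, 0.2310, 0.1690, 0.1244, 0.2973]
t=4: π = [0.1769, 0.2291, 0.1669, 0.1265, 0.3005]
t=5: π = [0.1772, 0.2285, 0.1669, 0.1258, 0.3015]

π = [0.1772, 0.2285, 0.1669, 0.1258, 0.3015]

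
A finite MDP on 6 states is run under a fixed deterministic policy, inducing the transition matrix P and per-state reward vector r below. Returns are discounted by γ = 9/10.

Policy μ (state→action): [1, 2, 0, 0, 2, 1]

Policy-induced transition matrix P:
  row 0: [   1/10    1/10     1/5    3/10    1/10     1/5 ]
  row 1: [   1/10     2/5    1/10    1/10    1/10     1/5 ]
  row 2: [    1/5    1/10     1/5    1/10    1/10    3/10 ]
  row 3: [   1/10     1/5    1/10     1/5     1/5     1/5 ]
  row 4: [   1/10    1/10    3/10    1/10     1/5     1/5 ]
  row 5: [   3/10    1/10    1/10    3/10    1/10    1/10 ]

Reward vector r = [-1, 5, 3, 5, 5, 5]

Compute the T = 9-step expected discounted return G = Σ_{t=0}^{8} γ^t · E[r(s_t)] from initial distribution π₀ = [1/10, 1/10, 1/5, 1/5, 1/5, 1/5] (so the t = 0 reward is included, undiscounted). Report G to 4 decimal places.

t=0: π = [0.1000, 0.1000, 0.2000, 0.2000, 0.2000, 0.2000], E[r] = 4.0000, γ^t·E[r] = 4.000000, running G = 4.000000
t=1: π = [0.1600, 0.1500, 0.1700, 0.1800, 0.1400, 0.2000], E[r] = 3.7000, γ^t·E[r] = 3.330000, running G = 7.330000
t=2: π = [0.1570, 0.1630, 0.1610, 0.1900, 0.1320, 0.1970], E[r] = 3.7360, γ^t·E[r] = 3.026160, running G = 10.356160
t=3: π = [0.1555, 0.1679, 0.1582, 0.1898, 0.1322, 0.1964], E[r] = 3.7506, γ^t·E[r] = 2.734187, running G = 13.090347
t=4: π = [0.1551, 0.1694, 0.1578, 0.1894, 0.1322, 0.1962], E[r] = 3.7538, γ^t·E[r] = 2.462855, running G = 15.553202
t=5: π = [0.1550, 0.1697, 0.1577, 0.1892, 0.1322, 0.1962], E[r] = 3.7544, γ^t·E[r] = 2.216957, running G = 17.770159
t=6: π = [0.1550, 0.1698, 0.1577, 0.1892, 0.1321, 0.1962], E[r] = 3.7546, γ^t·E[r] = 1.995324, running G = 19.765483
t=7: π = [0.1550, 0.1699, 0.1577, 0.1891, 0.1321, 0.1962], E[r] = 3.7546, γ^t·E[r] = 1.795810, running G = 21.561293
t=8: π = [0.1550, 0.1699, 0.1577, 0.1891, 0.1321, 0.1962], E[r] = 3.7546, γ^t·E[r] = 1.616234, running G = 23.177527

G = 23.1775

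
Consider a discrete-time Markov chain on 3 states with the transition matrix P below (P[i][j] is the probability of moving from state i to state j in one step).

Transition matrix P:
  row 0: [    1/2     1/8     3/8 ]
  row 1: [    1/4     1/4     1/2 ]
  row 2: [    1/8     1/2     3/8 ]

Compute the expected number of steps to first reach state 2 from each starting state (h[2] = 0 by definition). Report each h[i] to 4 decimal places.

First-step conditioning: h[2] = 0; for i ≠ 2, h[i] = 1 + Σ_k P[i][k]·h[k].
  h[0] = 1 + 1/2·h[0] + 1/8·h[1]
  h[1] = 1 + 1/4·h[0] + 1/4·h[1]
Solving the 2×2 linear system over states ≠ 2 gives exactly h = [28/11, 24/11, 0] (h[2] = 0 is the target).

h = [2.5455, 2.1818, 0.0000]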